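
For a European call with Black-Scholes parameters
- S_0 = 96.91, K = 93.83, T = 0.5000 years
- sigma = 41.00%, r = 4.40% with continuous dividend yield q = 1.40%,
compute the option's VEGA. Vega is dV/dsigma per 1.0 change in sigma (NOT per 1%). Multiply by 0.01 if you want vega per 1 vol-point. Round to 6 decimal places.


Answer: Vega = 25.888713

Derivation:
d1 = 0.3081022170; d2 = 0.0181884367
phi(d1) = 0.3804494275; exp(-qT) = 0.9930244429; exp(-rT) = 0.9782402351
Vega = S * exp(-qT) * phi(d1) * sqrt(T) = 96.9100 * 0.9930244429 * 0.3804494275 * 0.7071067812 = 25.888713


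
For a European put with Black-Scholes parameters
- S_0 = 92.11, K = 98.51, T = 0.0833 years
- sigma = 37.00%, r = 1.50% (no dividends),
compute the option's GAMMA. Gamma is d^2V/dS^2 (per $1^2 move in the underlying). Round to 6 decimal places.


d1 = -0.5639483851; d2 = -0.6707368209
phi(d1) = 0.3402898843; exp(-qT) = 1.0000000000; exp(-rT) = 0.9987512803
Gamma = exp(-qT) * phi(d1) / (S * sigma * sqrt(T)) = 1.0000000000 * 0.3402898843 / (92.1100 * 0.3700 * 0.2886173938) = 0.034595

Answer: Gamma = 0.034595


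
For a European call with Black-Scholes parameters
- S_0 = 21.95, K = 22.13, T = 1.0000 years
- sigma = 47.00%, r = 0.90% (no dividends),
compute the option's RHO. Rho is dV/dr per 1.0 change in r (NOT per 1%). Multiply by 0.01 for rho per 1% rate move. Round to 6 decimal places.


Answer: Rho = 8.943588

Derivation:
d1 = 0.2367723095; d2 = -0.2332276905
phi(d1) = 0.3879149764; exp(-qT) = 1.0000000000; exp(-rT) = 0.9910403788
N(d2) = 0.4077923024
Rho = K*T*exp(-rT)*N(d2) = 22.1300 * 1.0000 * 0.9910403788 * 0.4077923024 = 8.943588


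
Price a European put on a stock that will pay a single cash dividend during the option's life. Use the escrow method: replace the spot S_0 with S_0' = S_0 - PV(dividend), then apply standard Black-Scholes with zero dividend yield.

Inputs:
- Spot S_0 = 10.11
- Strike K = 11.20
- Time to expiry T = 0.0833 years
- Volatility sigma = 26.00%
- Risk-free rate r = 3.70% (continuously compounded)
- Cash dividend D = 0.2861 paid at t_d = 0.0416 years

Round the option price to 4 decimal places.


PV(D) = D * exp(-r * t_d) = 0.2861 * 0.99846198 = 0.28565997
S_0' = S_0 - PV(D) = 10.1100 - 0.28565997 = 9.82434003
d1 = (ln(S_0'/K) + (r + sigma^2/2)*T) / (sigma*sqrt(T)) = -1.66780763
d2 = d1 - sigma*sqrt(T) = -1.74284815
exp(-rT) = 0.99692264
N(-d1) = 0.95232304; N(-d2) = 0.95931993
P = K * exp(-rT) * N(-d2) - S_0' * N(-d1) = 11.2000 * 0.99692264 * 0.95931993 - 9.82434003 * 0.95232304 = 1.3554

Answer: Price = 1.3554


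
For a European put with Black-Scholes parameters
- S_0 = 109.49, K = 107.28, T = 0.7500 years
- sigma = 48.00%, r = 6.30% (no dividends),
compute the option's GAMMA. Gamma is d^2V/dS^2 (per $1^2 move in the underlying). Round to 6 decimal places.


Answer: Gamma = 0.008184

Derivation:
d1 = 0.3705650099; d2 = -0.0451271839
phi(d1) = 0.3724703854; exp(-qT) = 1.0000000000; exp(-rT) = 0.9538489056
Gamma = exp(-qT) * phi(d1) / (S * sigma * sqrt(T)) = 1.0000000000 * 0.3724703854 / (109.4900 * 0.4800 * 0.8660254038) = 0.008184


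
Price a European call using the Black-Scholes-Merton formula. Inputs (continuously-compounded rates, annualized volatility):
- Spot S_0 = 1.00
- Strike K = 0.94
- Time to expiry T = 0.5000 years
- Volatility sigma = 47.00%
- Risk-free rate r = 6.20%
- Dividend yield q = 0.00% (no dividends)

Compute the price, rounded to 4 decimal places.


Answer: Price = 0.1753

Derivation:
d1 = (ln(S/K) + (r - q + 0.5*sigma^2) * T) / (sigma * sqrt(T)) = 0.44562894
d2 = d1 - sigma * sqrt(T) = 0.11328875
exp(-rT) = 0.96947557; exp(-qT) = 1.00000000
C = S_0 * exp(-qT) * N(d1) - K * exp(-rT) * N(d2)
N(d1) = 0.67206735; N(d2) = 0.54509918
C = 1.0000 * 1.00000000 * 0.67206735 - 0.9400 * 0.96947557 * 0.54509918 = 0.1753


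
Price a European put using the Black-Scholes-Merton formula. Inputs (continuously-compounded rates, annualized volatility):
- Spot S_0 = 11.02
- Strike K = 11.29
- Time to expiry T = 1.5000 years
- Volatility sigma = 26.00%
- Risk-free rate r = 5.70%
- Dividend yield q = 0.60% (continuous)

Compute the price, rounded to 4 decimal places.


d1 = (ln(S/K) + (r - q + 0.5*sigma^2) * T) / (sigma * sqrt(T)) = 0.32344076
d2 = d1 - sigma * sqrt(T) = 0.00500709
exp(-rT) = 0.91805314; exp(-qT) = 0.99104038
P = K * exp(-rT) * N(-d2) - S_0 * exp(-qT) * N(-d1)
N(-d1) = 0.37318073; N(-d2) = 0.49800247
P = 11.2900 * 0.91805314 * 0.49800247 - 11.0200 * 0.99104038 * 0.37318073 = 1.0861

Answer: Price = 1.0861


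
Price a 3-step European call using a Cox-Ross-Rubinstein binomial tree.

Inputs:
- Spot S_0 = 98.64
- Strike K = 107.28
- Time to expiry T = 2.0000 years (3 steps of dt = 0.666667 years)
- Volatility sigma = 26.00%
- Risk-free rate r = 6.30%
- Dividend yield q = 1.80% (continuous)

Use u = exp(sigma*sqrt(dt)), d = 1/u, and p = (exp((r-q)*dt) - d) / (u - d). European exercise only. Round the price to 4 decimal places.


dt = T/N = 0.666667
u = exp(sigma*sqrt(dt)) = 1.236505; d = 1/u = 0.808731
p = (exp((r-q)*dt) - d) / (u - d) = 0.518319
Discount per step: exp(-r*dt) = 0.958870
Stock lattice S(k, i) with i counting down-moves:
  k=0: S(0,0) = 98.6400
  k=1: S(1,0) = 121.9689; S(1,1) = 79.7732
  k=2: S(2,0) = 150.8152; S(2,1) = 98.6400; S(2,2) = 64.5151
  k=3: S(3,0) = 186.4838; S(3,1) = 121.9689; S(3,2) = 79.7732; S(3,3) = 52.1753
Terminal payoffs V(N, i) = max(S_T - K, 0):
  V(3,0) = 79.203766; V(3,1) = 14.688885; V(3,2) = 0.000000; V(3,3) = 0.000000
Backward induction: V(k, i) = exp(-r*dt) * [p * V(k+1, i) + (1-p) * V(k+1, i+1)].
  V(2,0) = exp(-r*dt) * [p*79.203766 + (1-p)*14.688885] = 46.148658
  V(2,1) = exp(-r*dt) * [p*14.688885 + (1-p)*0.000000] = 7.300384
  V(2,2) = exp(-r*dt) * [p*0.000000 + (1-p)*0.000000] = 0.000000
  V(1,0) = exp(-r*dt) * [p*46.148658 + (1-p)*7.300384] = 26.307730
  V(1,1) = exp(-r*dt) * [p*7.300384 + (1-p)*0.000000] = 3.628295
  V(0,0) = exp(-r*dt) * [p*26.307730 + (1-p)*3.628295] = 14.750754

Answer: Price = V(0,0) = 14.7508


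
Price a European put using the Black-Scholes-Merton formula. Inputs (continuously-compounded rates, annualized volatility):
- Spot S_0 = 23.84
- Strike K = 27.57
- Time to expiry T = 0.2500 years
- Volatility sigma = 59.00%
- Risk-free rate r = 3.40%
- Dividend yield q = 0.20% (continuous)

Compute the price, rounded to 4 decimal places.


Answer: Price = 5.0707

Derivation:
d1 = (ln(S/K) + (r - q + 0.5*sigma^2) * T) / (sigma * sqrt(T)) = -0.31813859
d2 = d1 - sigma * sqrt(T) = -0.61313859
exp(-rT) = 0.99153602; exp(-qT) = 0.99950012
P = K * exp(-rT) * N(-d2) - S_0 * exp(-qT) * N(-d1)
N(-d1) = 0.62481009; N(-d2) = 0.73010765
P = 27.5700 * 0.99153602 * 0.73010765 - 23.8400 * 0.99950012 * 0.62481009 = 5.0707


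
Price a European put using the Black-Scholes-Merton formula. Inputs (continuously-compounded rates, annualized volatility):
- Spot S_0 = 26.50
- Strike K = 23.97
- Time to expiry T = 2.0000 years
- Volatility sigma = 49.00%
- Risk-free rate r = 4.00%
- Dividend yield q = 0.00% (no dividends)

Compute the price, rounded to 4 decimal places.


d1 = (ln(S/K) + (r - q + 0.5*sigma^2) * T) / (sigma * sqrt(T)) = 0.60672891
d2 = d1 - sigma * sqrt(T) = -0.08623573
exp(-rT) = 0.92311635; exp(-qT) = 1.00000000
P = K * exp(-rT) * N(-d2) - S_0 * exp(-qT) * N(-d1)
N(-d1) = 0.27201542; N(-d2) = 0.53436049
P = 23.9700 * 0.92311635 * 0.53436049 - 26.5000 * 1.00000000 * 0.27201542 = 4.6154

Answer: Price = 4.6154


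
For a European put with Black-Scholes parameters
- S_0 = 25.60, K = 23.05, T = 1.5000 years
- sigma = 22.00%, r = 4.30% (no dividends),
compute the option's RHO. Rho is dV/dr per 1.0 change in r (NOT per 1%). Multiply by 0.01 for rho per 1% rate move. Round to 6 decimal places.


d1 = 0.7635229584; d2 = 0.4940790867
phi(d1) = 0.2980714109; exp(-qT) = 1.0000000000; exp(-rT) = 0.9375361143
N(-d2) = 0.3106251635
Rho = -K*T*exp(-rT)*N(-d2) = -23.0500 * 1.5000 * 0.9375361143 * 0.3106251635 = -10.069011

Answer: Rho = -10.069011


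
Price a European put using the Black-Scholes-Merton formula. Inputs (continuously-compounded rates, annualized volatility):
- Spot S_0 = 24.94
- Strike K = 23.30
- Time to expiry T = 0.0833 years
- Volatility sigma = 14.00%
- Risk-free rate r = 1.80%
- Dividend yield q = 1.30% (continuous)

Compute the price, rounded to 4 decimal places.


d1 = (ln(S/K) + (r - q + 0.5*sigma^2) * T) / (sigma * sqrt(T)) = 1.71389581
d2 = d1 - sigma * sqrt(T) = 1.67348937
exp(-rT) = 0.99850172; exp(-qT) = 0.99891769
P = K * exp(-rT) * N(-d2) - S_0 * exp(-qT) * N(-d1)
N(-d1) = 0.04327393; N(-d2) = 0.04711550
P = 23.3000 * 0.99850172 * 0.04711550 - 24.9400 * 0.99891769 * 0.04327393 = 0.0181

Answer: Price = 0.0181


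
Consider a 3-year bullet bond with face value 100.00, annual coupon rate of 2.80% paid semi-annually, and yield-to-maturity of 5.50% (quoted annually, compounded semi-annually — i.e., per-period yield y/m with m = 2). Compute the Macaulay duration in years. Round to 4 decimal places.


Coupon per period c = face * coupon_rate / m = 1.400000
Periods per year m = 2; per-period yield y/m = 0.027500
Number of cashflows N = 6
Cashflows (t years, CF_t, discount factor 1/(1+y/m)^(m*t), PV):
  t = 0.5000: CF_t = 1.400000, DF = 0.973236, PV = 1.362530
  t = 1.0000: CF_t = 1.400000, DF = 0.947188, PV = 1.326064
  t = 1.5000: CF_t = 1.400000, DF = 0.921838, PV = 1.290573
  t = 2.0000: CF_t = 1.400000, DF = 0.897166, PV = 1.256032
  t = 2.5000: CF_t = 1.400000, DF = 0.873154, PV = 1.222416
  t = 3.0000: CF_t = 101.400000, DF = 0.849785, PV = 86.168190
Price P = sum_t PV_t = 92.625805
Macaulay numerator sum_t t * PV_t:
  t * PV_t at t = 0.5000: 0.681265
  t * PV_t at t = 1.0000: 1.326064
  t * PV_t at t = 1.5000: 1.935859
  t * PV_t at t = 2.0000: 2.512064
  t * PV_t at t = 2.5000: 3.056039
  t * PV_t at t = 3.0000: 258.504571
Macaulay duration D = (sum_t t * PV_t) / P = 268.015862 / 92.625805 = 2.893533

Answer: Macaulay duration = 2.8935 years


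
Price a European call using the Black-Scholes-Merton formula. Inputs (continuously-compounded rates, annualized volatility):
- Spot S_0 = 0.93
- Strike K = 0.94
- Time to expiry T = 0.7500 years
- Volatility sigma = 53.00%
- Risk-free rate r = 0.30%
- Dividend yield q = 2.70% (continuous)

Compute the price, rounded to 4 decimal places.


Answer: Price = 0.1549

Derivation:
d1 = (ln(S/K) + (r - q + 0.5*sigma^2) * T) / (sigma * sqrt(T)) = 0.16697887
d2 = d1 - sigma * sqrt(T) = -0.29201459
exp(-rT) = 0.99775253; exp(-qT) = 0.97995365
C = S_0 * exp(-qT) * N(d1) - K * exp(-rT) * N(d2)
N(d1) = 0.56630666; N(d2) = 0.38513773
C = 0.9300 * 0.97995365 * 0.56630666 - 0.9400 * 0.99775253 * 0.38513773 = 0.1549


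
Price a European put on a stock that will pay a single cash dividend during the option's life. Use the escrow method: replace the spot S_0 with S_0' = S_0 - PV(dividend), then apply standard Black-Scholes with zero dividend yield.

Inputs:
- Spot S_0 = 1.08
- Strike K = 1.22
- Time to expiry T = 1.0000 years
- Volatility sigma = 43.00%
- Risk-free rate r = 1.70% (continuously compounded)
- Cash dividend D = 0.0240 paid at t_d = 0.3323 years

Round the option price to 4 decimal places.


PV(D) = D * exp(-r * t_d) = 0.0240 * 0.99436683 = 0.02386480
S_0' = S_0 - PV(D) = 1.0800 - 0.02386480 = 1.05613520
d1 = (ln(S_0'/K) + (r + sigma^2/2)*T) / (sigma*sqrt(T)) = -0.08089455
d2 = d1 - sigma*sqrt(T) = -0.51089455
exp(-rT) = 0.98314368
N(-d1) = 0.53223709; N(-d2) = 0.69528755
P = K * exp(-rT) * N(-d2) - S_0' * N(-d1) = 1.2200 * 0.98314368 * 0.69528755 - 1.05613520 * 0.53223709 = 0.2718

Answer: Price = 0.2718


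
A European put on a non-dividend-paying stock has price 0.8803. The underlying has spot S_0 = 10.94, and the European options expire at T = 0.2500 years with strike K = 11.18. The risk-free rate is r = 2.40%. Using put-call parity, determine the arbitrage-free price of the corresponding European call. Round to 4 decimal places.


Put-call parity: C - P = S_0 * exp(-qT) - K * exp(-rT).
S_0 * exp(-qT) = 10.9400 * 1.00000000 = 10.94000000
K * exp(-rT) = 11.1800 * 0.99401796 = 11.11312084
C = P + S*exp(-qT) - K*exp(-rT)
C = 0.8803 + 10.94000000 - 11.11312084 = 0.7072

Answer: Call price = 0.7072


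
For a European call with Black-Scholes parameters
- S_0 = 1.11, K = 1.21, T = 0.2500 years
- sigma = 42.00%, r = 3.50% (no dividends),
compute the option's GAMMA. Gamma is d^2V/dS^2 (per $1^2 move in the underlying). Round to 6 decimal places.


Answer: Gamma = 1.652808

Derivation:
d1 = -0.2640968775; d2 = -0.4740968775
phi(d1) = 0.3852695293; exp(-qT) = 1.0000000000; exp(-rT) = 0.9912881698
Gamma = exp(-qT) * phi(d1) / (S * sigma * sqrt(T)) = 1.0000000000 * 0.3852695293 / (1.1100 * 0.4200 * 0.5000000000) = 1.652808


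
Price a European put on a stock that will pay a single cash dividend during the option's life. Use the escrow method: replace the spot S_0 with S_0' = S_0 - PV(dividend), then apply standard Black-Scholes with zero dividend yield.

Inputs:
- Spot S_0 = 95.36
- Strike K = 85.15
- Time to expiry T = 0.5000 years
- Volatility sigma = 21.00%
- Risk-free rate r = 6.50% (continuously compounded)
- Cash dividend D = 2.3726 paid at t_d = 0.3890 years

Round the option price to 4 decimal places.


Answer: Price = 1.5168

Derivation:
PV(D) = D * exp(-r * t_d) = 2.3726 * 0.97503199 = 2.31336090
S_0' = S_0 - PV(D) = 95.3600 - 2.31336090 = 93.04663910
d1 = (ln(S_0'/K) + (r + sigma^2/2)*T) / (sigma*sqrt(T)) = 0.89035826
d2 = d1 - sigma*sqrt(T) = 0.74186583
exp(-rT) = 0.96802245
N(-d1) = 0.18663677; N(-d2) = 0.22908431
P = K * exp(-rT) * N(-d2) - S_0' * N(-d1) = 85.1500 * 0.96802245 * 0.22908431 - 93.04663910 * 0.18663677 = 1.5168


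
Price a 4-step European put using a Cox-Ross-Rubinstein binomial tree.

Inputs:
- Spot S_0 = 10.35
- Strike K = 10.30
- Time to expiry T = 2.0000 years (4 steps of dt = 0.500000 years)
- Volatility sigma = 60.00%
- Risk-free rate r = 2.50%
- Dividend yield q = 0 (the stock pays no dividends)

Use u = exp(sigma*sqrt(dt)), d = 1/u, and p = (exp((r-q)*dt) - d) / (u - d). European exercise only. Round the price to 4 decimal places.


dt = T/N = 0.500000
u = exp(sigma*sqrt(dt)) = 1.528465; d = 1/u = 0.654251
p = (exp((r-q)*dt) - d) / (u - d) = 0.409885
Discount per step: exp(-r*dt) = 0.987578
Stock lattice S(k, i) with i counting down-moves:
  k=0: S(0,0) = 10.3500
  k=1: S(1,0) = 15.8196; S(1,1) = 6.7715
  k=2: S(2,0) = 24.1797; S(2,1) = 10.3500; S(2,2) = 4.4303
  k=3: S(3,0) = 36.9579; S(3,1) = 15.8196; S(3,2) = 6.7715; S(3,3) = 2.8985
  k=4: S(4,0) = 56.4888; S(4,1) = 24.1797; S(4,2) = 10.3500; S(4,3) = 4.4303; S(4,4) = 1.8963
Terminal payoffs V(N, i) = max(K - S_T, 0):
  V(4,0) = 0.000000; V(4,1) = 0.000000; V(4,2) = 0.000000; V(4,3) = 5.869740; V(4,4) = 8.403651
Backward induction: V(k, i) = exp(-r*dt) * [p * V(k+1, i) + (1-p) * V(k+1, i+1)].
  V(3,0) = exp(-r*dt) * [p*0.000000 + (1-p)*0.000000] = 0.000000
  V(3,1) = exp(-r*dt) * [p*0.000000 + (1-p)*0.000000] = 0.000000
  V(3,2) = exp(-r*dt) * [p*0.000000 + (1-p)*5.869740] = 3.420792
  V(3,3) = exp(-r*dt) * [p*5.869740 + (1-p)*8.403651] = 7.273549
  V(2,0) = exp(-r*dt) * [p*0.000000 + (1-p)*0.000000] = 0.000000
  V(2,1) = exp(-r*dt) * [p*0.000000 + (1-p)*3.420792] = 1.993584
  V(2,2) = exp(-r*dt) * [p*3.420792 + (1-p)*7.273549] = 5.623624
  V(1,0) = exp(-r*dt) * [p*0.000000 + (1-p)*1.993584] = 1.161830
  V(1,1) = exp(-r*dt) * [p*1.993584 + (1-p)*5.623624] = 4.084350
  V(0,0) = exp(-r*dt) * [p*1.161830 + (1-p)*4.084350] = 2.850596

Answer: Price = V(0,0) = 2.8506


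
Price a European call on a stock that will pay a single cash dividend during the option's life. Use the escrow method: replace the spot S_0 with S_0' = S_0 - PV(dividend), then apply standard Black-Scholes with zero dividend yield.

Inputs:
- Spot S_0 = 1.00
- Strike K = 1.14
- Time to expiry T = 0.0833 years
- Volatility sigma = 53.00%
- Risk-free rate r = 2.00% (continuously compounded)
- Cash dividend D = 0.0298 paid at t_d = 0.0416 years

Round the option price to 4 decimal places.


Answer: Price = 0.0123

Derivation:
PV(D) = D * exp(-r * t_d) = 0.0298 * 0.99916835 = 0.02977522
S_0' = S_0 - PV(D) = 1.0000 - 0.02977522 = 0.97022478
d1 = (ln(S_0'/K) + (r + sigma^2/2)*T) / (sigma*sqrt(T)) = -0.96681026
d2 = d1 - sigma*sqrt(T) = -1.11977748
exp(-rT) = 0.99833539
N(d1) = 0.16681945; N(d2) = 0.13140430
C = S_0' * N(d1) - K * exp(-rT) * N(d2) = 0.97022478 * 0.16681945 - 1.1400 * 0.99833539 * 0.13140430 = 0.0123


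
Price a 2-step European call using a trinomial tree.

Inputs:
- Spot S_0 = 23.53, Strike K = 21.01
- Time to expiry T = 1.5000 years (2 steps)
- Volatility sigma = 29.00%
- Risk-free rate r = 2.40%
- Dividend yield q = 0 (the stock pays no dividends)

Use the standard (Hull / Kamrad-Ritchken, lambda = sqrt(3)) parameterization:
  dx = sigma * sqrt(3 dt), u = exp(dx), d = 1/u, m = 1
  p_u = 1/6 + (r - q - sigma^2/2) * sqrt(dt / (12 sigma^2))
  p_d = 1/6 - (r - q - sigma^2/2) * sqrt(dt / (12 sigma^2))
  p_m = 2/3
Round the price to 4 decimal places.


Answer: Price = V(0,0) = 4.9705

Derivation:
dt = T/N = 0.750000; dx = sigma*sqrt(3*dt) = 0.435000
u = exp(dx) = 1.544963; d = 1/u = 0.647265
p_u = 0.151106, p_m = 0.666667, p_d = 0.182227
Discount per step: exp(-r*dt) = 0.982161
Stock lattice S(k, j) with j the centered position index:
  k=0: S(0,+0) = 23.5300
  k=1: S(1,-1) = 15.2301; S(1,+0) = 23.5300; S(1,+1) = 36.3530
  k=2: S(2,-2) = 9.8579; S(2,-1) = 15.2301; S(2,+0) = 23.5300; S(2,+1) = 36.3530; S(2,+2) = 56.1640
Terminal payoffs V(N, j) = max(S_T - K, 0):
  V(2,-2) = 0.000000; V(2,-1) = 0.000000; V(2,+0) = 2.520000; V(2,+1) = 15.342981; V(2,+2) = 35.154012
Backward induction: V(k, j) = exp(-r*dt) * [p_u * V(k+1, j+1) + p_m * V(k+1, j) + p_d * V(k+1, j-1)]
  V(1,-1) = exp(-r*dt) * [p_u*2.520000 + p_m*0.000000 + p_d*0.000000] = 0.373995
  V(1,+0) = exp(-r*dt) * [p_u*15.342981 + p_m*2.520000 + p_d*0.000000] = 3.927094
  V(1,+1) = exp(-r*dt) * [p_u*35.154012 + p_m*15.342981 + p_d*2.520000] = 15.714438
  V(0,+0) = exp(-r*dt) * [p_u*15.714438 + p_m*3.927094 + p_d*0.373995] = 4.970487


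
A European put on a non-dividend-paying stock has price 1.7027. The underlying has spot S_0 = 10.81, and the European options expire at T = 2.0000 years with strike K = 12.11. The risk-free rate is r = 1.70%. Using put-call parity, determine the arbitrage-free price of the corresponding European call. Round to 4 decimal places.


Put-call parity: C - P = S_0 * exp(-qT) - K * exp(-rT).
S_0 * exp(-qT) = 10.8100 * 1.00000000 = 10.81000000
K * exp(-rT) = 12.1100 * 0.96657150 = 11.70518092
C = P + S*exp(-qT) - K*exp(-rT)
C = 1.7027 + 10.81000000 - 11.70518092 = 0.8075

Answer: Call price = 0.8075


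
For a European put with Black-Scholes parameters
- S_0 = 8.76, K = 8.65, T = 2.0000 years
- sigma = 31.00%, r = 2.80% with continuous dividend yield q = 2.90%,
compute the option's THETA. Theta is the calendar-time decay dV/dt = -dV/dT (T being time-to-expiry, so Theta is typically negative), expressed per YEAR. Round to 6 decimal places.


d1 = 0.2434650398; d2 = -0.1949411645
phi(d1) = 0.3872920784; exp(-qT) = 0.9436499474; exp(-rT) = 0.9455391359
Theta = -S*exp(-qT)*phi(d1)*sigma/(2*sqrt(T)) + r*K*exp(-rT)*N(-d2) - q*S*exp(-qT)*N(-d1)
N(-d1) = 0.4038225823; N(-d2) = 0.5772804961; sqrt(T) = 1.4142135624
Term 1 = -8.7600 * 0.9436499474 * 0.3872920784 * 0.3100 / (2 * 1.4142135624) = -0.3508894742
Term 2 = 0.0280 * 8.6500 * 0.9455391359 * 0.5772804961 = 0.1322027632
Term 3 = -0.0290 * 8.7600 * 0.9436499474 * 0.4038225823 = -0.0968063010
Theta = -0.3508894742 + (0.1322027632) + (-0.0968063010) = -0.315493

Answer: Theta = -0.315493


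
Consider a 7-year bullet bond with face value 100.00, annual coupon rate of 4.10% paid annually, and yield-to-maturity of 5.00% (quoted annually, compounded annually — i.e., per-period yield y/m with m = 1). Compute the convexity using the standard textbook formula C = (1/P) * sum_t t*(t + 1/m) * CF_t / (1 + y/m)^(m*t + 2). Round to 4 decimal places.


Coupon per period c = face * coupon_rate / m = 4.100000
Periods per year m = 1; per-period yield y/m = 0.050000
Number of cashflows N = 7
Cashflows (t years, CF_t, discount factor 1/(1+y/m)^(m*t), PV):
  t = 1.0000: CF_t = 4.100000, DF = 0.952381, PV = 3.904762
  t = 2.0000: CF_t = 4.100000, DF = 0.907029, PV = 3.718821
  t = 3.0000: CF_t = 4.100000, DF = 0.863838, PV = 3.541734
  t = 4.0000: CF_t = 4.100000, DF = 0.822702, PV = 3.373080
  t = 5.0000: CF_t = 4.100000, DF = 0.783526, PV = 3.212457
  t = 6.0000: CF_t = 4.100000, DF = 0.746215, PV = 3.059483
  t = 7.0000: CF_t = 104.100000, DF = 0.710681, PV = 73.981926
Price P = sum_t PV_t = 94.792264
Convexity numerator sum_t t*(t + 1/m) * CF_t / (1+y/m)^(m*t + 2):
  t = 1.0000: term = 7.083468
  t = 2.0000: term = 20.238481
  t = 3.0000: term = 38.549487
  t = 4.0000: term = 61.189663
  t = 5.0000: term = 87.413804
  t = 6.0000: term = 116.551738
  t = 7.0000: term = 3757.812138
Convexity = (1/P) * sum = 4088.838779 / 94.792264 = 43.134731

Answer: Convexity = 43.1347


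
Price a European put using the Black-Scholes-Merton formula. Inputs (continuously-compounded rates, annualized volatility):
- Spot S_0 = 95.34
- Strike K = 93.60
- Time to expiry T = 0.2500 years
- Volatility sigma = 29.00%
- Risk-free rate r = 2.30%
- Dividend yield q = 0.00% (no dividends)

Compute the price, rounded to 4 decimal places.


d1 = (ln(S/K) + (r - q + 0.5*sigma^2) * T) / (sigma * sqrt(T)) = 0.23918322
d2 = d1 - sigma * sqrt(T) = 0.09418322
exp(-rT) = 0.99426650; exp(-qT) = 1.00000000
P = K * exp(-rT) * N(-d2) - S_0 * exp(-qT) * N(-d1)
N(-d1) = 0.40548176; N(-d2) = 0.46248181
P = 93.6000 * 0.99426650 * 0.46248181 - 95.3400 * 1.00000000 * 0.40548176 = 4.3815

Answer: Price = 4.3815


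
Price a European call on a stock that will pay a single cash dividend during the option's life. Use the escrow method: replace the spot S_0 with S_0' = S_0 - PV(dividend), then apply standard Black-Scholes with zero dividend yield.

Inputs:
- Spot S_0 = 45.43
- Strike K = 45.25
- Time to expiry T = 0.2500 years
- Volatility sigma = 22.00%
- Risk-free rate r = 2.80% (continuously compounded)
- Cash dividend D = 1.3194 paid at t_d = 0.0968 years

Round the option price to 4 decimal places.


Answer: Price = 1.5701

Derivation:
PV(D) = D * exp(-r * t_d) = 1.3194 * 0.99729327 = 1.31582874
S_0' = S_0 - PV(D) = 45.4300 - 1.31582874 = 44.11417126
d1 = (ln(S_0'/K) + (r + sigma^2/2)*T) / (sigma*sqrt(T)) = -0.11246905
d2 = d1 - sigma*sqrt(T) = -0.22246905
exp(-rT) = 0.99302444
N(d1) = 0.45522575; N(d2) = 0.41197438
C = S_0' * N(d1) - K * exp(-rT) * N(d2) = 44.11417126 * 0.45522575 - 45.2500 * 0.99302444 * 0.41197438 = 1.5701


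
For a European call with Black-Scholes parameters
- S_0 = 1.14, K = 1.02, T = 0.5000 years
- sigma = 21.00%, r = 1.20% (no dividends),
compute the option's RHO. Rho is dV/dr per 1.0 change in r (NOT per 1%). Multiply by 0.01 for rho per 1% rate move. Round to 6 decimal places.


d1 = 0.8636847026; d2 = 0.7151922786
phi(d1) = 0.2747443731; exp(-qT) = 1.0000000000; exp(-rT) = 0.9940179641
N(d2) = 0.7627548802
Rho = K*T*exp(-rT)*N(d2) = 1.0200 * 0.5000 * 0.9940179641 * 0.7627548802 = 0.386678

Answer: Rho = 0.386678


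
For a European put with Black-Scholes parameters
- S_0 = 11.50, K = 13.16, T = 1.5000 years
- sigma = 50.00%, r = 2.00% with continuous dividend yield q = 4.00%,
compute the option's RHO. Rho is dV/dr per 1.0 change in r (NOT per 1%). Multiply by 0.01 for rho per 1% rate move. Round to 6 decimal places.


d1 = 0.0370119688; d2 = -0.5753604669
phi(d1) = 0.3986691213; exp(-qT) = 0.9417645336; exp(-rT) = 0.9704455335
N(-d2) = 0.7174762325
Rho = -K*T*exp(-rT)*N(-d2) = -13.1600 * 1.5000 * 0.9704455335 * 0.7174762325 = -13.744401

Answer: Rho = -13.744401


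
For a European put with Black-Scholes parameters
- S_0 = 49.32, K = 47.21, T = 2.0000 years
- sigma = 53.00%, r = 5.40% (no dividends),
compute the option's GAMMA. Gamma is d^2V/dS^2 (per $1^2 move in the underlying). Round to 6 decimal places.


d1 = 0.5771911780; d2 = -0.1723420101
phi(d1) = 0.3377283648; exp(-qT) = 1.0000000000; exp(-rT) = 0.8976275964
Gamma = exp(-qT) * phi(d1) / (S * sigma * sqrt(T)) = 1.0000000000 * 0.3377283648 / (49.3200 * 0.5300 * 1.4142135624) = 0.009136

Answer: Gamma = 0.009136


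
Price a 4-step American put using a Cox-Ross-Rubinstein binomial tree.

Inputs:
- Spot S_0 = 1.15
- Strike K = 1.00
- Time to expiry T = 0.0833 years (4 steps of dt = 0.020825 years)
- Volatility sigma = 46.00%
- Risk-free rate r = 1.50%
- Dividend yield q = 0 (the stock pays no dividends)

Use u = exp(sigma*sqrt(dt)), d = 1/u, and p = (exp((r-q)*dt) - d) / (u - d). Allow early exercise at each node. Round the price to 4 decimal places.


dt = T/N = 0.020825
u = exp(sigma*sqrt(dt)) = 1.068635; d = 1/u = 0.935773
p = (exp((r-q)*dt) - d) / (u - d) = 0.485762
Discount per step: exp(-r*dt) = 0.999688
Stock lattice S(k, i) with i counting down-moves:
  k=0: S(0,0) = 1.1500
  k=1: S(1,0) = 1.2289; S(1,1) = 1.0761
  k=2: S(2,0) = 1.3133; S(2,1) = 1.1500; S(2,2) = 1.0070
  k=3: S(3,0) = 1.4034; S(3,1) = 1.2289; S(3,2) = 1.0761; S(3,3) = 0.9423
  k=4: S(4,0) = 1.4997; S(4,1) = 1.3133; S(4,2) = 1.1500; S(4,3) = 1.0070; S(4,4) = 0.8818
Terminal payoffs V(N, i) = max(K - S_T, 0):
  V(4,0) = 0.000000; V(4,1) = 0.000000; V(4,2) = 0.000000; V(4,3) = 0.000000; V(4,4) = 0.118179
Backward induction: V(k, i) = exp(-r*dt) * [p * V(k+1, i) + (1-p) * V(k+1, i+1)]; then take max(V_cont, immediate exercise) for American.
  V(3,0) = exp(-r*dt) * [p*0.000000 + (1-p)*0.000000] = 0.000000; exercise = 0.000000; V(3,0) = max -> 0.000000
  V(3,1) = exp(-r*dt) * [p*0.000000 + (1-p)*0.000000] = 0.000000; exercise = 0.000000; V(3,1) = max -> 0.000000
  V(3,2) = exp(-r*dt) * [p*0.000000 + (1-p)*0.000000] = 0.000000; exercise = 0.000000; V(3,2) = max -> 0.000000
  V(3,3) = exp(-r*dt) * [p*0.000000 + (1-p)*0.118179] = 0.060753; exercise = 0.057655; V(3,3) = max -> 0.060753
  V(2,0) = exp(-r*dt) * [p*0.000000 + (1-p)*0.000000] = 0.000000; exercise = 0.000000; V(2,0) = max -> 0.000000
  V(2,1) = exp(-r*dt) * [p*0.000000 + (1-p)*0.000000] = 0.000000; exercise = 0.000000; V(2,1) = max -> 0.000000
  V(2,2) = exp(-r*dt) * [p*0.000000 + (1-p)*0.060753] = 0.031232; exercise = 0.000000; V(2,2) = max -> 0.031232
  V(1,0) = exp(-r*dt) * [p*0.000000 + (1-p)*0.000000] = 0.000000; exercise = 0.000000; V(1,0) = max -> 0.000000
  V(1,1) = exp(-r*dt) * [p*0.000000 + (1-p)*0.031232] = 0.016056; exercise = 0.000000; V(1,1) = max -> 0.016056
  V(0,0) = exp(-r*dt) * [p*0.000000 + (1-p)*0.016056] = 0.008254; exercise = 0.000000; V(0,0) = max -> 0.008254

Answer: Price = V(0,0) = 0.0083


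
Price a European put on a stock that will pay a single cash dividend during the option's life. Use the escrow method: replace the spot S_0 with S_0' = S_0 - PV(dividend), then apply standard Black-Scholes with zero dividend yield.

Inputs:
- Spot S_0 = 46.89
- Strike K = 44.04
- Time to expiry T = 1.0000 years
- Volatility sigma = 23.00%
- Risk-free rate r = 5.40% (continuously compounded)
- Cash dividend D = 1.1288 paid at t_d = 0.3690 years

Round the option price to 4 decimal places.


Answer: Price = 2.2968

Derivation:
PV(D) = D * exp(-r * t_d) = 1.1288 * 0.98027121 = 1.10653014
S_0' = S_0 - PV(D) = 46.8900 - 1.10653014 = 45.78346986
d1 = (ln(S_0'/K) + (r + sigma^2/2)*T) / (sigma*sqrt(T)) = 0.51858606
d2 = d1 - sigma*sqrt(T) = 0.28858606
exp(-rT) = 0.94743211
N(-d1) = 0.30202472; N(-d2) = 0.38644908
P = K * exp(-rT) * N(-d2) - S_0' * N(-d1) = 44.0400 * 0.94743211 * 0.38644908 - 45.78346986 * 0.30202472 = 2.2968


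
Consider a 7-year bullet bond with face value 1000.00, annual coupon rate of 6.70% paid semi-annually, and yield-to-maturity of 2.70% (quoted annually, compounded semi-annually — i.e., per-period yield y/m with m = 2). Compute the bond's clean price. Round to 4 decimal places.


Coupon per period c = face * coupon_rate / m = 33.500000
Periods per year m = 2; per-period yield y/m = 0.013500
Number of cashflows N = 14
Cashflows (t years, CF_t, discount factor 1/(1+y/m)^(m*t), PV):
  t = 0.5000: CF_t = 33.500000, DF = 0.986680, PV = 33.053774
  t = 1.0000: CF_t = 33.500000, DF = 0.973537, PV = 32.613492
  t = 1.5000: CF_t = 33.500000, DF = 0.960569, PV = 32.179074
  t = 2.0000: CF_t = 33.500000, DF = 0.947774, PV = 31.750443
  t = 2.5000: CF_t = 33.500000, DF = 0.935150, PV = 31.327522
  t = 3.0000: CF_t = 33.500000, DF = 0.922694, PV = 30.910234
  t = 3.5000: CF_t = 33.500000, DF = 0.910403, PV = 30.498504
  t = 4.0000: CF_t = 33.500000, DF = 0.898276, PV = 30.092258
  t = 4.5000: CF_t = 33.500000, DF = 0.886311, PV = 29.691424
  t = 5.0000: CF_t = 33.500000, DF = 0.874505, PV = 29.295929
  t = 5.5000: CF_t = 33.500000, DF = 0.862857, PV = 28.905702
  t = 6.0000: CF_t = 33.500000, DF = 0.851363, PV = 28.520673
  t = 6.5000: CF_t = 33.500000, DF = 0.840023, PV = 28.140773
  t = 7.0000: CF_t = 1033.500000, DF = 0.828834, PV = 856.599741
Price P = sum_t PV_t = 1253.579544

Answer: Price = 1253.5795


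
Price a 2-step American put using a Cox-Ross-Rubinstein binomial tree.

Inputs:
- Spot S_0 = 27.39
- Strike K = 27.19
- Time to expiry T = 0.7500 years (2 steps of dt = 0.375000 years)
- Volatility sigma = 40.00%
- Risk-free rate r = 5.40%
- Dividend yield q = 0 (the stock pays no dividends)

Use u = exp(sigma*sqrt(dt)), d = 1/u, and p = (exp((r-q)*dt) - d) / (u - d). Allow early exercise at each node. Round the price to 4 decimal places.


dt = T/N = 0.375000
u = exp(sigma*sqrt(dt)) = 1.277556; d = 1/u = 0.782744
p = (exp((r-q)*dt) - d) / (u - d) = 0.480409
Discount per step: exp(-r*dt) = 0.979954
Stock lattice S(k, i) with i counting down-moves:
  k=0: S(0,0) = 27.3900
  k=1: S(1,0) = 34.9923; S(1,1) = 21.4394
  k=2: S(2,0) = 44.7046; S(2,1) = 27.3900; S(2,2) = 16.7815
Terminal payoffs V(N, i) = max(K - S_T, 0):
  V(2,0) = 0.000000; V(2,1) = 0.000000; V(2,2) = 10.408451
Backward induction: V(k, i) = exp(-r*dt) * [p * V(k+1, i) + (1-p) * V(k+1, i+1)]; then take max(V_cont, immediate exercise) for American.
  V(1,0) = exp(-r*dt) * [p*0.000000 + (1-p)*0.000000] = 0.000000; exercise = 0.000000; V(1,0) = max -> 0.000000
  V(1,1) = exp(-r*dt) * [p*0.000000 + (1-p)*10.408451] = 5.299724; exercise = 5.750629; V(1,1) = max -> 5.750629
  V(0,0) = exp(-r*dt) * [p*0.000000 + (1-p)*5.750629] = 2.928077; exercise = 0.000000; V(0,0) = max -> 2.928077

Answer: Price = V(0,0) = 2.9281


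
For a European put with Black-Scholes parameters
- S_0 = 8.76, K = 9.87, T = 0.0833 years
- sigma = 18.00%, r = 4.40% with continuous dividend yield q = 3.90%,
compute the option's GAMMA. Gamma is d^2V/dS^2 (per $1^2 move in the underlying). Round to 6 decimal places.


d1 = -2.2624721830; d2 = -2.3144233139
phi(d1) = 0.0308589418; exp(-qT) = 0.9967565713; exp(-rT) = 0.9963415086
Gamma = exp(-qT) * phi(d1) / (S * sigma * sqrt(T)) = 0.9967565713 * 0.0308589418 / (8.7600 * 0.1800 * 0.2886173938) = 0.067588

Answer: Gamma = 0.067588


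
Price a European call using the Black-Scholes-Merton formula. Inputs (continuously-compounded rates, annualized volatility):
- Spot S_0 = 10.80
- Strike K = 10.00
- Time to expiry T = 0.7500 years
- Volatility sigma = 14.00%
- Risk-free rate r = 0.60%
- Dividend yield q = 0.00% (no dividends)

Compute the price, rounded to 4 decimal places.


Answer: Price = 1.0330

Derivation:
d1 = (ln(S/K) + (r - q + 0.5*sigma^2) * T) / (sigma * sqrt(T)) = 0.73250112
d2 = d1 - sigma * sqrt(T) = 0.61125756
exp(-rT) = 0.99551011; exp(-qT) = 1.00000000
C = S_0 * exp(-qT) * N(d1) - K * exp(-rT) * N(d2)
N(d1) = 0.76806862; N(d2) = 0.72948546
C = 10.8000 * 1.00000000 * 0.76806862 - 10.0000 * 0.99551011 * 0.72948546 = 1.0330


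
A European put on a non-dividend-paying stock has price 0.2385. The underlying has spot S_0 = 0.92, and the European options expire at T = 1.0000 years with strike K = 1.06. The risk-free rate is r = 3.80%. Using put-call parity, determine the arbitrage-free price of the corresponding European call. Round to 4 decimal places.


Answer: Call price = 0.1380

Derivation:
Put-call parity: C - P = S_0 * exp(-qT) - K * exp(-rT).
S_0 * exp(-qT) = 0.9200 * 1.00000000 = 0.92000000
K * exp(-rT) = 1.0600 * 0.96271294 = 1.02047572
C = P + S*exp(-qT) - K*exp(-rT)
C = 0.2385 + 0.92000000 - 1.02047572 = 0.1380


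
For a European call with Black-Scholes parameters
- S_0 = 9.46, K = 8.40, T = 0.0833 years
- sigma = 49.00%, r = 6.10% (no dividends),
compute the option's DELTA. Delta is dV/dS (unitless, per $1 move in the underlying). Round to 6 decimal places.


Answer: Delta = 0.828172

Derivation:
d1 = 0.9469647367; d2 = 0.8055422137
phi(d1) = 0.2547915193; exp(-qT) = 1.0000000000; exp(-rT) = 0.9949315880
N(d1) = 0.8281716259
Delta = exp(-qT) * N(d1) = 1.0000000000 * 0.8281716259 = 0.828172


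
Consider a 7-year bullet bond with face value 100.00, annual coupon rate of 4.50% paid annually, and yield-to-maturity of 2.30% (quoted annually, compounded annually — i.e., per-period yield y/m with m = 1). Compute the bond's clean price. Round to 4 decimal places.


Coupon per period c = face * coupon_rate / m = 4.500000
Periods per year m = 1; per-period yield y/m = 0.023000
Number of cashflows N = 7
Cashflows (t years, CF_t, discount factor 1/(1+y/m)^(m*t), PV):
  t = 1.0000: CF_t = 4.500000, DF = 0.977517, PV = 4.398827
  t = 2.0000: CF_t = 4.500000, DF = 0.955540, PV = 4.299929
  t = 3.0000: CF_t = 4.500000, DF = 0.934056, PV = 4.203254
  t = 4.0000: CF_t = 4.500000, DF = 0.913056, PV = 4.108752
  t = 5.0000: CF_t = 4.500000, DF = 0.892528, PV = 4.016376
  t = 6.0000: CF_t = 4.500000, DF = 0.872461, PV = 3.926076
  t = 7.0000: CF_t = 104.500000, DF = 0.852846, PV = 89.122396
Price P = sum_t PV_t = 114.075610

Answer: Price = 114.0756


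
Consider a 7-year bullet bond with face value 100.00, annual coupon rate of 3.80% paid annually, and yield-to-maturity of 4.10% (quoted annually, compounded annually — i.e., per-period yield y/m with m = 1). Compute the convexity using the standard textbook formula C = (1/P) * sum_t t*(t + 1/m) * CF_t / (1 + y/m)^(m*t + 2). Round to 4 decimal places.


Answer: Convexity = 44.5367

Derivation:
Coupon per period c = face * coupon_rate / m = 3.800000
Periods per year m = 1; per-period yield y/m = 0.041000
Number of cashflows N = 7
Cashflows (t years, CF_t, discount factor 1/(1+y/m)^(m*t), PV):
  t = 1.0000: CF_t = 3.800000, DF = 0.960615, PV = 3.650336
  t = 2.0000: CF_t = 3.800000, DF = 0.922781, PV = 3.506567
  t = 3.0000: CF_t = 3.800000, DF = 0.886437, PV = 3.368460
  t = 4.0000: CF_t = 3.800000, DF = 0.851524, PV = 3.235793
  t = 5.0000: CF_t = 3.800000, DF = 0.817987, PV = 3.108350
  t = 6.0000: CF_t = 3.800000, DF = 0.785770, PV = 2.985927
  t = 7.0000: CF_t = 103.800000, DF = 0.754823, PV = 78.350586
Price P = sum_t PV_t = 98.206019
Convexity numerator sum_t t*(t + 1/m) * CF_t / (1+y/m)^(m*t + 2):
  t = 1.0000: term = 6.736920
  t = 2.0000: term = 19.414756
  t = 3.0000: term = 37.300203
  t = 4.0000: term = 59.718545
  t = 5.0000: term = 86.049776
  t = 6.0000: term = 115.724963
  t = 7.0000: term = 4048.823219
Convexity = (1/P) * sum = 4373.768382 / 98.206019 = 44.536663


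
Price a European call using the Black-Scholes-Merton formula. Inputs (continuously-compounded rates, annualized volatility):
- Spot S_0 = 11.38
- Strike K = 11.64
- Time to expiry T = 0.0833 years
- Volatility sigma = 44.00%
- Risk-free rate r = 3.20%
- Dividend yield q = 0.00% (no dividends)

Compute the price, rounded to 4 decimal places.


d1 = (ln(S/K) + (r - q + 0.5*sigma^2) * T) / (sigma * sqrt(T)) = -0.09339963
d2 = d1 - sigma * sqrt(T) = -0.22039128
exp(-rT) = 0.99733795; exp(-qT) = 1.00000000
C = S_0 * exp(-qT) * N(d1) - K * exp(-rT) * N(d2)
N(d1) = 0.46279304; N(d2) = 0.41278322
C = 11.3800 * 1.00000000 * 0.46279304 - 11.6400 * 0.99733795 * 0.41278322 = 0.4746

Answer: Price = 0.4746


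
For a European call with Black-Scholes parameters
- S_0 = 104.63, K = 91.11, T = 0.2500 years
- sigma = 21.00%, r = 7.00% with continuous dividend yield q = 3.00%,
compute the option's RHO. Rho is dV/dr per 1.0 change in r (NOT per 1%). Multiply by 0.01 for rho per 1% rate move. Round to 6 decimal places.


Answer: Rho = 20.438693

Derivation:
d1 = 1.4654785683; d2 = 1.3604785683
phi(d1) = 0.1363197227; exp(-qT) = 0.9925280548; exp(-rT) = 0.9826522357
N(d2) = 0.9131607348
Rho = K*T*exp(-rT)*N(d2) = 91.1100 * 0.2500 * 0.9826522357 * 0.9131607348 = 20.438693


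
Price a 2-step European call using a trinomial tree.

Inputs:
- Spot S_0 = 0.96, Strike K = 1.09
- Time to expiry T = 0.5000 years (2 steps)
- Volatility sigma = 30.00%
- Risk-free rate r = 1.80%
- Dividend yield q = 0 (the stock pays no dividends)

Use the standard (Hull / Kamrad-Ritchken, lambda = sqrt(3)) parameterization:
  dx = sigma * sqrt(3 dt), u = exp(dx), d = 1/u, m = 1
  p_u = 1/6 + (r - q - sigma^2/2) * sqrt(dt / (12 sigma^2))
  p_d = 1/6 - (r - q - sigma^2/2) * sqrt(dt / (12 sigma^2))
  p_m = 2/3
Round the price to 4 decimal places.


dt = T/N = 0.250000; dx = sigma*sqrt(3*dt) = 0.259808
u = exp(dx) = 1.296681; d = 1/u = 0.771200
p_u = 0.153676, p_m = 0.666667, p_d = 0.179657
Discount per step: exp(-r*dt) = 0.995510
Stock lattice S(k, j) with j the centered position index:
  k=0: S(0,+0) = 0.9600
  k=1: S(1,-1) = 0.7404; S(1,+0) = 0.9600; S(1,+1) = 1.2448
  k=2: S(2,-2) = 0.5710; S(2,-1) = 0.7404; S(2,+0) = 0.9600; S(2,+1) = 1.2448; S(2,+2) = 1.6141
Terminal payoffs V(N, j) = max(S_T - K, 0):
  V(2,-2) = 0.000000; V(2,-1) = 0.000000; V(2,+0) = 0.000000; V(2,+1) = 0.154813; V(2,+2) = 0.524125
Backward induction: V(k, j) = exp(-r*dt) * [p_u * V(k+1, j+1) + p_m * V(k+1, j) + p_d * V(k+1, j-1)]
  V(1,-1) = exp(-r*dt) * [p_u*0.000000 + p_m*0.000000 + p_d*0.000000] = 0.000000
  V(1,+0) = exp(-r*dt) * [p_u*0.154813 + p_m*0.000000 + p_d*0.000000] = 0.023684
  V(1,+1) = exp(-r*dt) * [p_u*0.524125 + p_m*0.154813 + p_d*0.000000] = 0.182930
  V(0,+0) = exp(-r*dt) * [p_u*0.182930 + p_m*0.023684 + p_d*0.000000] = 0.043704

Answer: Price = V(0,0) = 0.0437


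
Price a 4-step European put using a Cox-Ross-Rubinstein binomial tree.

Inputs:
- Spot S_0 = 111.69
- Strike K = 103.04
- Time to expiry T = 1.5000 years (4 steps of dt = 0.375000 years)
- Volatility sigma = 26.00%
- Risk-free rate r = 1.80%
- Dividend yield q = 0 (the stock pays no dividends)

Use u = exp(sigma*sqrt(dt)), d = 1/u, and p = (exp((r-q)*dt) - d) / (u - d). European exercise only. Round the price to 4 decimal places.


Answer: Price = V(0,0) = 8.7938

Derivation:
dt = T/N = 0.375000
u = exp(sigma*sqrt(dt)) = 1.172592; d = 1/u = 0.852811
p = (exp((r-q)*dt) - d) / (u - d) = 0.481459
Discount per step: exp(-r*dt) = 0.993273
Stock lattice S(k, i) with i counting down-moves:
  k=0: S(0,0) = 111.6900
  k=1: S(1,0) = 130.9668; S(1,1) = 95.2505
  k=2: S(2,0) = 153.5707; S(2,1) = 111.6900; S(2,2) = 81.2307
  k=3: S(3,0) = 180.0758; S(3,1) = 130.9668; S(3,2) = 95.2505; S(3,3) = 69.2745
  k=4: S(4,0) = 211.1554; S(4,1) = 153.5707; S(4,2) = 111.6900; S(4,3) = 81.2307; S(4,4) = 59.0781
Terminal payoffs V(N, i) = max(K - S_T, 0):
  V(4,0) = 0.000000; V(4,1) = 0.000000; V(4,2) = 0.000000; V(4,3) = 21.809279; V(4,4) = 43.961927
Backward induction: V(k, i) = exp(-r*dt) * [p * V(k+1, i) + (1-p) * V(k+1, i+1)].
  V(3,0) = exp(-r*dt) * [p*0.000000 + (1-p)*0.000000] = 0.000000
  V(3,1) = exp(-r*dt) * [p*0.000000 + (1-p)*0.000000] = 0.000000
  V(3,2) = exp(-r*dt) * [p*0.000000 + (1-p)*21.809279] = 11.232921
  V(3,3) = exp(-r*dt) * [p*21.809279 + (1-p)*43.961927] = 33.072336
  V(2,0) = exp(-r*dt) * [p*0.000000 + (1-p)*0.000000] = 0.000000
  V(2,1) = exp(-r*dt) * [p*0.000000 + (1-p)*11.232921] = 5.785542
  V(2,2) = exp(-r*dt) * [p*11.232921 + (1-p)*33.072336] = 22.405796
  V(1,0) = exp(-r*dt) * [p*0.000000 + (1-p)*5.785542] = 2.979857
  V(1,1) = exp(-r*dt) * [p*5.785542 + (1-p)*22.405796] = 14.306922
  V(0,0) = exp(-r*dt) * [p*2.979857 + (1-p)*14.306922] = 8.793842


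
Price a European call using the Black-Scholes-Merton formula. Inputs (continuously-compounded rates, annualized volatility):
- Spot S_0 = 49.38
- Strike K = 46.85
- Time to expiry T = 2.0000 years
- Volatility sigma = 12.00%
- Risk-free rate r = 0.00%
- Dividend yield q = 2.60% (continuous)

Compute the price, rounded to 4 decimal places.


Answer: Price = 3.1830

Derivation:
d1 = (ln(S/K) + (r - q + 0.5*sigma^2) * T) / (sigma * sqrt(T)) = 0.08835579
d2 = d1 - sigma * sqrt(T) = -0.08134983
exp(-rT) = 1.00000000; exp(-qT) = 0.94932887
C = S_0 * exp(-qT) * N(d1) - K * exp(-rT) * N(d2)
N(d1) = 0.53520305; N(d2) = 0.46758187
C = 49.3800 * 0.94932887 * 0.53520305 - 46.8500 * 1.00000000 * 0.46758187 = 3.1830
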